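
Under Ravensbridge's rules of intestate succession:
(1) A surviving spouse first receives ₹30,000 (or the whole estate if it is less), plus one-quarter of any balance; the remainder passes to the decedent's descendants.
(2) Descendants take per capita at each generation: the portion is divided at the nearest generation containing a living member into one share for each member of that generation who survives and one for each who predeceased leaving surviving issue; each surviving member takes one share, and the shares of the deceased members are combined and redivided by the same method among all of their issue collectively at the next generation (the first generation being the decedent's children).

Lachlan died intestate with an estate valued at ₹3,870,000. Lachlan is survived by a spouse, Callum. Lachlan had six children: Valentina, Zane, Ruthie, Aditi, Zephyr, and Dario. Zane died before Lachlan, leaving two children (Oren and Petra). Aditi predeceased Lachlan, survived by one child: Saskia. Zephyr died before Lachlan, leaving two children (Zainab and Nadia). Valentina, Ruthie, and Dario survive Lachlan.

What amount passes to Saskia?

Saskia receives ₹288,000.

Callum first takes ₹30,000, leaving a balance of ₹3,840,000. Callum then takes one-quarter of the balance (₹960,000), for a total of ₹990,000. The remaining ₹2,880,000 passes to the descendants.
The descendants' portion (₹2,880,000) is divided at the children's generation into 6 shares of ₹480,000. Valentina, Ruthie, and Dario each take ₹480,000. The 3 shares of the deceased (Zane, Aditi, and Zephyr) are combined into a pool of ₹1,440,000.
That pool (₹1,440,000) is divided at the grandchildren's generation equally among Oren, Petra, Saskia, Zainab, and Nadia: ₹288,000 each.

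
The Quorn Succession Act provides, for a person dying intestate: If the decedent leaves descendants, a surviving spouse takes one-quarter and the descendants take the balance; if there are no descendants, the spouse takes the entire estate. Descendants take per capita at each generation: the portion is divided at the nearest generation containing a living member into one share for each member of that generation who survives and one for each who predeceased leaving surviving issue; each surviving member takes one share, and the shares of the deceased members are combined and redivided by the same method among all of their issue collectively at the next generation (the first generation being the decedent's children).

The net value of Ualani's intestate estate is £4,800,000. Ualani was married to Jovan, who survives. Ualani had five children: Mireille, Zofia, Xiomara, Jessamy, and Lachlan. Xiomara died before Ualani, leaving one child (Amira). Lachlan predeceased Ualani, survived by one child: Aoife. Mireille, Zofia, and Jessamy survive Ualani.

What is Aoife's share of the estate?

Jovan takes one-quarter of £4,800,000 = £1,200,000. The remaining £3,600,000 passes to the descendants.
The descendants' portion (£3,600,000) is divided at the children's generation into 5 shares of £720,000. Mireille, Zofia, and Jessamy each take £720,000. The 2 shares of the deceased (Xiomara and Lachlan) are combined into a pool of £1,440,000.
That pool (£1,440,000) is divided at the grandchildren's generation equally among Amira and Aoife: £720,000 each.

Aoife receives £720,000.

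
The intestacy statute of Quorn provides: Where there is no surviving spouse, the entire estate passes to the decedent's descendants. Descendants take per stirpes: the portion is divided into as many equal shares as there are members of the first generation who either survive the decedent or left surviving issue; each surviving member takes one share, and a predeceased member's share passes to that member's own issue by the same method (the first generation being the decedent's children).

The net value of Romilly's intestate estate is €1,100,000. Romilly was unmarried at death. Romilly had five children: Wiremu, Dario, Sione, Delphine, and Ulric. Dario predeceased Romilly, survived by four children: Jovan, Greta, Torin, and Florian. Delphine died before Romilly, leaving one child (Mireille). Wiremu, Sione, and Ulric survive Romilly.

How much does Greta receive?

The entire €1,100,000 passes to the descendants.
That amount (€1,100,000) is divided into 5 shares of €220,000: Wiremu, Sione, and Ulric each take €220,000; Dario's €220,000 share passes to Dario's issue; Delphine's €220,000 share passes to Delphine's issue.
Dario's share (€220,000) is divided into 4 shares of €55,000: Jovan, Greta, Torin, and Florian each take €55,000.
Delphine's share (€220,000) passes entirely to Mireille.

Greta receives €55,000.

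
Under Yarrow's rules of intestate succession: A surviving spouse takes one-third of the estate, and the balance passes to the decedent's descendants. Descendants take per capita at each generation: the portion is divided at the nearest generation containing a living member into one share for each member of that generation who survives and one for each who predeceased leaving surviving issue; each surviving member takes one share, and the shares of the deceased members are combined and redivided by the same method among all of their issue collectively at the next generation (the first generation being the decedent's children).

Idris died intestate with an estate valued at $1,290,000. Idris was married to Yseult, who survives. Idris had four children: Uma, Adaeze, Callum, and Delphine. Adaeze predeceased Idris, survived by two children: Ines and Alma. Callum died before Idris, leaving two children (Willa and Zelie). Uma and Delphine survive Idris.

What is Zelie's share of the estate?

Zelie receives $107,500.

Yseult takes one-third of $1,290,000 = $430,000. The remaining $860,000 passes to the descendants.
The descendants' portion ($860,000) is divided at the children's generation into 4 shares of $215,000. Uma and Delphine each take $215,000. The 2 shares of the deceased (Adaeze and Callum) are combined into a pool of $430,000.
That pool ($430,000) is divided at the grandchildren's generation equally among Ines, Alma, Willa, and Zelie: $107,500 each.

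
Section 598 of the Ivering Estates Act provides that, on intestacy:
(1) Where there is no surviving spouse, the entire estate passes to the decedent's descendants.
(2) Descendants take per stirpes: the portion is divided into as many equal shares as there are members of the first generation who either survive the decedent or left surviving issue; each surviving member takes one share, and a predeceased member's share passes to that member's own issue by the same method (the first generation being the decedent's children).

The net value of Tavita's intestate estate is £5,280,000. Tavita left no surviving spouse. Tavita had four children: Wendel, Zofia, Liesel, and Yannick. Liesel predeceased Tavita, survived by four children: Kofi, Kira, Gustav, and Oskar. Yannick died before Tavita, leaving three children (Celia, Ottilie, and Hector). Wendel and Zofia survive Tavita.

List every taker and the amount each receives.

The entire £5,280,000 passes to the descendants.
That amount (£5,280,000) is divided into 4 shares of £1,320,000: Wendel and Zofia each take £1,320,000; Liesel's £1,320,000 share passes to Liesel's issue; Yannick's £1,320,000 share passes to Yannick's issue.
Liesel's share (£1,320,000) is divided into 4 shares of £330,000: Kofi, Kira, Gustav, and Oskar each take £330,000.
Yannick's share (£1,320,000) is divided into 3 shares of £440,000: Celia, Ottilie, and Hector each take £440,000.

Wendel: £1,320,000; Zofia: £1,320,000; Kofi: £330,000; Kira: £330,000; Gustav: £330,000; Oskar: £330,000; Celia: £440,000; Ottilie: £440,000; Hector: £440,000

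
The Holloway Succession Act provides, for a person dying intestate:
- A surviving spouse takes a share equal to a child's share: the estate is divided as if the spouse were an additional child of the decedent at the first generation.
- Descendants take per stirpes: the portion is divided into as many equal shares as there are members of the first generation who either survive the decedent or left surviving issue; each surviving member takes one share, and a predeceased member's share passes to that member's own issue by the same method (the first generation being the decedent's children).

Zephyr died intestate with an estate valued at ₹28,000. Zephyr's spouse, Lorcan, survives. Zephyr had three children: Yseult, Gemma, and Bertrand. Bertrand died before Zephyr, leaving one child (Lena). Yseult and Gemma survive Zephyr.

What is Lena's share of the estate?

The spouse counts as an additional share at the children's level, so there are 4 primary shares of ₹7,000. Lorcan takes one such share (₹7,000).
The children's combined portion (₹21,000) is divided into 3 shares of ₹7,000: Yseult and Gemma each take ₹7,000; Bertrand's ₹7,000 share passes to Bertrand's issue.
Bertrand's share (₹7,000) passes entirely to Lena.

Lena receives ₹7,000.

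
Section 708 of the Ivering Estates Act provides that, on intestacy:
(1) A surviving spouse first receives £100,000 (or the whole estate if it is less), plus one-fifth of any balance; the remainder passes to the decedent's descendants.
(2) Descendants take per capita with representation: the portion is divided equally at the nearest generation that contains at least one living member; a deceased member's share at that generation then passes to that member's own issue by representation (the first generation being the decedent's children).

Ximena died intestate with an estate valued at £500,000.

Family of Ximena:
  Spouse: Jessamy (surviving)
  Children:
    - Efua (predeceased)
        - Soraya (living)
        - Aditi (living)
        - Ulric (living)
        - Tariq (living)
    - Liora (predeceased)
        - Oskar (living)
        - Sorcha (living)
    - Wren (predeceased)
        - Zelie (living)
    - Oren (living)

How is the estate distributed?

Jessamy: £180,000; Soraya: £20,000; Aditi: £20,000; Ulric: £20,000; Tariq: £20,000; Oskar: £40,000; Sorcha: £40,000; Zelie: £80,000; Oren: £80,000

Jessamy first takes £100,000, leaving a balance of £400,000. Jessamy then takes one-fifth of the balance (£80,000), for a total of £180,000. The remaining £320,000 passes to the descendants.
The descendants' portion (£320,000) is divided into 4 shares of £80,000: Oren takes £80,000; Efua's £80,000 share passes to Efua's issue; Liora's £80,000 share passes to Liora's issue; Wren's £80,000 share passes to Wren's issue.
Efua's share (£80,000) is divided into 4 shares of £20,000: Soraya, Aditi, Ulric, and Tariq each take £20,000.
Liora's share (£80,000) is divided into 2 shares of £40,000: Oskar and Sorcha each take £40,000.
Wren's share (£80,000) passes entirely to Zelie.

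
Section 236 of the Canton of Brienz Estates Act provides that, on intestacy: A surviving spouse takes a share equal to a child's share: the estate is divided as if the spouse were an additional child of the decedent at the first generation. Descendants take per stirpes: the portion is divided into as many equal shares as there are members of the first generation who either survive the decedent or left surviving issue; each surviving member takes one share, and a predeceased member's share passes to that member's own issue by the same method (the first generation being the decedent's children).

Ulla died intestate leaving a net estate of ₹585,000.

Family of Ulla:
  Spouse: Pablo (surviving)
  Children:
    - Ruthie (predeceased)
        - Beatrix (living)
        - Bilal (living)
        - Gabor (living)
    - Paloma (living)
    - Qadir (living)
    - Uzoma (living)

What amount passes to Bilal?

The spouse counts as an additional share at the children's level, so there are 5 primary shares of ₹117,000. Pablo takes one such share (₹117,000).
The children's combined portion (₹468,000) is divided into 4 shares of ₹117,000: Paloma, Qadir, and Uzoma each take ₹117,000; Ruthie's ₹117,000 share passes to Ruthie's issue.
Ruthie's share (₹117,000) is divided into 3 shares of ₹39,000: Beatrix, Bilal, and Gabor each take ₹39,000.

Bilal receives ₹39,000.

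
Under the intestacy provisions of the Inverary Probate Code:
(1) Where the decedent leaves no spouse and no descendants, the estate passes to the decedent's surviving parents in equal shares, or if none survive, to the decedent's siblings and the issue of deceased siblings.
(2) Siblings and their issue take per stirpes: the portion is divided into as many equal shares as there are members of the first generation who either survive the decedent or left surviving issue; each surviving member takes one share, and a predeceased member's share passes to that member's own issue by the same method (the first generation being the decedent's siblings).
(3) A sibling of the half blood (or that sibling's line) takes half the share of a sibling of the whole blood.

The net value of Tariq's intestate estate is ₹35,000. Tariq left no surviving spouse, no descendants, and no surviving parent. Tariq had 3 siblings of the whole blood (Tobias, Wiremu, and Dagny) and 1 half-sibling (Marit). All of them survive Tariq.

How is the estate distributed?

The entire ₹35,000 passes to the siblings and their issue.
Counting each half-blood sibling's line as half a unit, there are 7/2 units in ₹35,000, so one unit is ₹10,000. Whole-blood lines (Tobias, Wiremu, and Dagny) take ₹10,000 each; half-blood lines (Marit) take ₹5,000 each.

Marit: ₹5,000; Tobias: ₹10,000; Wiremu: ₹10,000; Dagny: ₹10,000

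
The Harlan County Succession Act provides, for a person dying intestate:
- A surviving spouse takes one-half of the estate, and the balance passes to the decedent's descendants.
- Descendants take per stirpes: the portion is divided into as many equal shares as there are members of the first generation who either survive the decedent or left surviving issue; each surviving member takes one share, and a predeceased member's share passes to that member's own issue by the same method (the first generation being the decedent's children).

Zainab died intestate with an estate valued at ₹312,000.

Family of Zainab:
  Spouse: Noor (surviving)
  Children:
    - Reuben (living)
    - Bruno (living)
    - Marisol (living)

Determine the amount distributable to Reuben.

Reuben receives ₹52,000.

Noor takes one-half of ₹312,000 = ₹156,000. The remaining ₹156,000 passes to the descendants.
The descendants' portion (₹156,000) is divided into 3 shares of ₹52,000: Reuben, Bruno, and Marisol each take ₹52,000.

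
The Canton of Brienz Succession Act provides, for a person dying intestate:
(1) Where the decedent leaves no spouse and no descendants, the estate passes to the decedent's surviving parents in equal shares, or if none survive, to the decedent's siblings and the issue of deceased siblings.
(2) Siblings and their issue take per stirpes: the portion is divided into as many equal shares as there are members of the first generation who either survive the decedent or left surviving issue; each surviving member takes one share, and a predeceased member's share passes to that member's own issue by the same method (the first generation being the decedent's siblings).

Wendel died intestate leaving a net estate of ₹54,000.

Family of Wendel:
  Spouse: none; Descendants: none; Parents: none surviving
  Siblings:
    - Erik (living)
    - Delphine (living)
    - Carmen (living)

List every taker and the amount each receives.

The entire ₹54,000 passes to the siblings and their issue.
That amount (₹54,000) is divided into 3 shares of ₹18,000: Erik, Delphine, and Carmen each take ₹18,000.

Erik: ₹18,000; Delphine: ₹18,000; Carmen: ₹18,000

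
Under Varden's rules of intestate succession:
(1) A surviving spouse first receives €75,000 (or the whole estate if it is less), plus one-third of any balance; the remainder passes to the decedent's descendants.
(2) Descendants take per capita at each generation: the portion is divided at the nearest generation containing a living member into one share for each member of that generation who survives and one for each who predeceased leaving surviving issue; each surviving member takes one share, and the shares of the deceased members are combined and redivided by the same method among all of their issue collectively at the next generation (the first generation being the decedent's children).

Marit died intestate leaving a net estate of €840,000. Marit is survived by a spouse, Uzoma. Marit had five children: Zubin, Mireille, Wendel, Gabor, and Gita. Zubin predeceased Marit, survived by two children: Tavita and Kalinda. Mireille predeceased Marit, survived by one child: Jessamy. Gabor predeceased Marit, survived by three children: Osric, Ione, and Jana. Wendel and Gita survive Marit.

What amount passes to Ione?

Uzoma first takes €75,000, leaving a balance of €765,000. Uzoma then takes one-third of the balance (€255,000), for a total of €330,000. The remaining €510,000 passes to the descendants.
The descendants' portion (€510,000) is divided at the children's generation into 5 shares of €102,000. Wendel and Gita each take €102,000. The 3 shares of the deceased (Zubin, Mireille, and Gabor) are combined into a pool of €306,000.
That pool (€306,000) is divided at the grandchildren's generation equally among Tavita, Kalinda, Jessamy, Osric, Ione, and Jana: €51,000 each.

Ione receives €51,000.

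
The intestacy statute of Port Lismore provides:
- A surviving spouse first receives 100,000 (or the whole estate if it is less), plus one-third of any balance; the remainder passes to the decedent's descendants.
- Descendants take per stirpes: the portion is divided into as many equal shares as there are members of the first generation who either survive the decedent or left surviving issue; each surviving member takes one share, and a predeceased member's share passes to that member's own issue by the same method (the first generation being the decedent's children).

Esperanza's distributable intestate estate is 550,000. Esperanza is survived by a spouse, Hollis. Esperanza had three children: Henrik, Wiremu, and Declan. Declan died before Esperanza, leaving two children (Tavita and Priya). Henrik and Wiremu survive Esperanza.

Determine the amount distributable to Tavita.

Hollis first takes 100,000, leaving a balance of 450,000. Hollis then takes one-third of the balance (150,000), for a total of 250,000. The remaining 300,000 passes to the descendants.
The descendants' portion (300,000) is divided into 3 shares of 100,000: Henrik and Wiremu each take 100,000; Declan's 100,000 share passes to Declan's issue.
Declan's share (100,000) is divided into 2 shares of 50,000: Tavita and Priya each take 50,000.

Tavita receives 50,000.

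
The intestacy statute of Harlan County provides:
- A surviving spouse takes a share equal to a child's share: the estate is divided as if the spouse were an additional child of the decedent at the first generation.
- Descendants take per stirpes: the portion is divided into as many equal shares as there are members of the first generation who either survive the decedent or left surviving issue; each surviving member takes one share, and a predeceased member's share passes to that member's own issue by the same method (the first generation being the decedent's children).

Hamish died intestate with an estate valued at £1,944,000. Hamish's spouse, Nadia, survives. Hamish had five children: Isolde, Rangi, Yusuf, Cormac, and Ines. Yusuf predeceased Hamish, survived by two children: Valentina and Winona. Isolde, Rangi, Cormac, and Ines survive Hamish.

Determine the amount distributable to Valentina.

Valentina receives £162,000.

The spouse counts as an additional share at the children's level, so there are 6 primary shares of £324,000. Nadia takes one such share (£324,000).
The children's combined portion (£1,620,000) is divided into 5 shares of £324,000: Isolde, Rangi, Cormac, and Ines each take £324,000; Yusuf's £324,000 share passes to Yusuf's issue.
Yusuf's share (£324,000) is divided into 2 shares of £162,000: Valentina and Winona each take £162,000.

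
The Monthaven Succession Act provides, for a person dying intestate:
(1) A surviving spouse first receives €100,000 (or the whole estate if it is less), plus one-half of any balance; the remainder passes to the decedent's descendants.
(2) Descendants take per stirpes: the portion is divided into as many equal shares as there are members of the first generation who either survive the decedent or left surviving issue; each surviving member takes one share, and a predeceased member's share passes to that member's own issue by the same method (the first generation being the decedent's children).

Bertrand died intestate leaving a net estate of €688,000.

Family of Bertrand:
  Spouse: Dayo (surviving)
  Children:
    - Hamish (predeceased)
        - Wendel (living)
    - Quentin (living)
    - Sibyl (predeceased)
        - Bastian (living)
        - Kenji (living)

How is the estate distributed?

Dayo first takes €100,000, leaving a balance of €588,000. Dayo then takes one-half of the balance (€294,000), for a total of €394,000. The remaining €294,000 passes to the descendants.
The descendants' portion (€294,000) is divided into 3 shares of €98,000: Quentin takes €98,000; Hamish's €98,000 share passes to Hamish's issue; Sibyl's €98,000 share passes to Sibyl's issue.
Hamish's share (€98,000) passes entirely to Wendel.
Sibyl's share (€98,000) is divided into 2 shares of €49,000: Bastian and Kenji each take €49,000.

Dayo: €394,000; Wendel: €98,000; Quentin: €98,000; Bastian: €49,000; Kenji: €49,000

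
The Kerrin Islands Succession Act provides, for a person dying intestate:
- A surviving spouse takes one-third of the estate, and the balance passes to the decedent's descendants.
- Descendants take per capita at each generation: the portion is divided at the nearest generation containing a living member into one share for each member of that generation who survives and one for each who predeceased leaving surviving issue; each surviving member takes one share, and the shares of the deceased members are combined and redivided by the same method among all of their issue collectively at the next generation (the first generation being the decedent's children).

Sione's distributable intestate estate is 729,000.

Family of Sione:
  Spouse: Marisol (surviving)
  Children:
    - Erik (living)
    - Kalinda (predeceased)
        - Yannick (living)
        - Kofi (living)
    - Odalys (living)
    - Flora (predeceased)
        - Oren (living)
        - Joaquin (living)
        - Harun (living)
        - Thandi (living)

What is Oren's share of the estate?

Marisol takes one-third of 729,000 = 243,000. The remaining 486,000 passes to the descendants.
The descendants' portion (486,000) is divided at the children's generation into 4 shares of 121,500. Erik and Odalys each take 121,500. The 2 shares of the deceased (Kalinda and Flora) are combined into a pool of 243,000.
That pool (243,000) is divided at the grandchildren's generation equally among Yannick, Kofi, Oren, Joaquin, Harun, and Thandi: 40,500 each.

Oren receives 40,500.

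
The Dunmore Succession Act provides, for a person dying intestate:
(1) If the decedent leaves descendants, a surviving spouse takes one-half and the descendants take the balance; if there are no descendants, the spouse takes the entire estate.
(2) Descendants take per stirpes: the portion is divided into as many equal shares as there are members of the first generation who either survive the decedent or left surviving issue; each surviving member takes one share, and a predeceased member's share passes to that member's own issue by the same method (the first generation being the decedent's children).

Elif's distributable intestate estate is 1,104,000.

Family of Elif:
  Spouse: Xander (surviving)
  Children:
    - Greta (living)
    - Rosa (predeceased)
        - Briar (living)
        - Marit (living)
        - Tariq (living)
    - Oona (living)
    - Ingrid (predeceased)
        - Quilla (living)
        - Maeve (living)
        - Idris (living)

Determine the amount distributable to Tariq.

Tariq receives 46,000.

Xander takes one-half of 1,104,000 = 552,000. The remaining 552,000 passes to the descendants.
The descendants' portion (552,000) is divided into 4 shares of 138,000: Greta and Oona each take 138,000; Rosa's 138,000 share passes to Rosa's issue; Ingrid's 138,000 share passes to Ingrid's issue.
Rosa's share (138,000) is divided into 3 shares of 46,000: Briar, Marit, and Tariq each take 46,000.
Ingrid's share (138,000) is divided into 3 shares of 46,000: Quilla, Maeve, and Idris each take 46,000.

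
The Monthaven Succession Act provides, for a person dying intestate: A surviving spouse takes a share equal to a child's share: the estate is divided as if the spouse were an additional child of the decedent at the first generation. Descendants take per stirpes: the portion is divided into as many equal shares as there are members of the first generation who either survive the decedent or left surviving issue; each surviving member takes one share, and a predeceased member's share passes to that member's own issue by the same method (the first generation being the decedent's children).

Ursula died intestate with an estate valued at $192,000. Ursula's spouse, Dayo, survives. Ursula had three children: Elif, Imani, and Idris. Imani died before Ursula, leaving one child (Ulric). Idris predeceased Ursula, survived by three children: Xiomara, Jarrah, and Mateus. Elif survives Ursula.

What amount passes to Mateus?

Mateus receives $16,000.

The spouse counts as an additional share at the children's level, so there are 4 primary shares of $48,000. Dayo takes one such share ($48,000).
The children's combined portion ($144,000) is divided into 3 shares of $48,000: Elif takes $48,000; Imani's $48,000 share passes to Imani's issue; Idris's $48,000 share passes to Idris's issue.
Imani's share ($48,000) passes entirely to Ulric.
Idris's share ($48,000) is divided into 3 shares of $16,000: Xiomara, Jarrah, and Mateus each take $16,000.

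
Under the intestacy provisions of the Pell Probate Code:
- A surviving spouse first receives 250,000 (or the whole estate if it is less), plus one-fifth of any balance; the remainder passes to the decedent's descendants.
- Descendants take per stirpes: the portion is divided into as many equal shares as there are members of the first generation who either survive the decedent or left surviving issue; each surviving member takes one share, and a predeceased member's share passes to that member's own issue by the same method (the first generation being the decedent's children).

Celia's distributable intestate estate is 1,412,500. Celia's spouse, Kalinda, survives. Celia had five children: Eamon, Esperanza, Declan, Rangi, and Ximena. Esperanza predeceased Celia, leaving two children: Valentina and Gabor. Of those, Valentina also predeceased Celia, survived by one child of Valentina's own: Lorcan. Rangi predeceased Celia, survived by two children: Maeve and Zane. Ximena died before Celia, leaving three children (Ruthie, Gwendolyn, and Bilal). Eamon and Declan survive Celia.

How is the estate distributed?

Kalinda: 482,500; Eamon: 186,000; Lorcan: 93,000; Gabor: 93,000; Declan: 186,000; Maeve: 93,000; Zane: 93,000; Ruthie: 62,000; Gwendolyn: 62,000; Bilal: 62,000

Kalinda first takes 250,000, leaving a balance of 1,162,500. Kalinda then takes one-fifth of the balance (232,500), for a total of 482,500. The remaining 930,000 passes to the descendants.
The descendants' portion (930,000) is divided into 5 shares of 186,000: Eamon and Declan each take 186,000; Esperanza's 186,000 share passes to Esperanza's issue; Rangi's 186,000 share passes to Rangi's issue; Ximena's 186,000 share passes to Ximena's issue.
Esperanza's share (186,000) is divided into 2 shares of 93,000: Gabor takes 93,000; Valentina's 93,000 share passes to Valentina's issue.
Valentina's share (93,000) passes entirely to Lorcan.
Rangi's share (186,000) is divided into 2 shares of 93,000: Maeve and Zane each take 93,000.
Ximena's share (186,000) is divided into 3 shares of 62,000: Ruthie, Gwendolyn, and Bilal each take 62,000.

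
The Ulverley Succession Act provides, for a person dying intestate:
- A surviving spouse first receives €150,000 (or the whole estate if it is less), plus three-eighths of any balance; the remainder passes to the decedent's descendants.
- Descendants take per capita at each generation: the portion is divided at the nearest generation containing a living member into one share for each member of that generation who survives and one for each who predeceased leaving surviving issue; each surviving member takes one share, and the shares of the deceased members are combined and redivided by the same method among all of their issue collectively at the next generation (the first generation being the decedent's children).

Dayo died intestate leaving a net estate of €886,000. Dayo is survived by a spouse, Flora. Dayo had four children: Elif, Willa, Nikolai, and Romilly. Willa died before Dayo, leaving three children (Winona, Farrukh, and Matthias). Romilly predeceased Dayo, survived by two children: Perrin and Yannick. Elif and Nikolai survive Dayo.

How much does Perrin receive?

Perrin receives €46,000.

Flora first takes €150,000, leaving a balance of €736,000. Flora then takes three-eighths of the balance (€276,000), for a total of €426,000. The remaining €460,000 passes to the descendants.
The descendants' portion (€460,000) is divided at the children's generation into 4 shares of €115,000. Elif and Nikolai each take €115,000. The 2 shares of the deceased (Willa and Romilly) are combined into a pool of €230,000.
That pool (€230,000) is divided at the grandchildren's generation equally among Winona, Farrukh, Matthias, Perrin, and Yannick: €46,000 each.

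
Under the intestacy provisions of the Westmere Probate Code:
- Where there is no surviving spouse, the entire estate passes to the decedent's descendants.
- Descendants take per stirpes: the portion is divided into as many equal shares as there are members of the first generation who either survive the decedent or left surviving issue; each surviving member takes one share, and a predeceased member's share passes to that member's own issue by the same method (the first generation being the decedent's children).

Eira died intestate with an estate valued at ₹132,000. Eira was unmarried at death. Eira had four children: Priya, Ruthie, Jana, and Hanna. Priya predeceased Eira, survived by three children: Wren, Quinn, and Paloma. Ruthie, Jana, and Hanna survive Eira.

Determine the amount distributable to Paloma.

The entire ₹132,000 passes to the descendants.
That amount (₹132,000) is divided into 4 shares of ₹33,000: Ruthie, Jana, and Hanna each take ₹33,000; Priya's ₹33,000 share passes to Priya's issue.
Priya's share (₹33,000) is divided into 3 shares of ₹11,000: Wren, Quinn, and Paloma each take ₹11,000.

Paloma receives ₹11,000.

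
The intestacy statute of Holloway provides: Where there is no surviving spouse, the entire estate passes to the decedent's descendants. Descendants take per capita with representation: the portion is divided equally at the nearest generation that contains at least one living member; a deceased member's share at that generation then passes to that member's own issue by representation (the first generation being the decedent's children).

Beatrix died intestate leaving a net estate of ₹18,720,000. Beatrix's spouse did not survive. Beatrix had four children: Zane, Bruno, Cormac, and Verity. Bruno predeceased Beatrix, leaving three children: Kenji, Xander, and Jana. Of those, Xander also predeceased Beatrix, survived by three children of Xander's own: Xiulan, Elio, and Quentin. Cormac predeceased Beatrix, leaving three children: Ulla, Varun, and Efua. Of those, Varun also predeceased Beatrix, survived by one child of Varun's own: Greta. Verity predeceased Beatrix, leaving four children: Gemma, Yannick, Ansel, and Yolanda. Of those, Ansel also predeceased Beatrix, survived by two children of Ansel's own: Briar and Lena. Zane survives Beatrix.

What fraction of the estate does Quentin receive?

Quentin receives 1/36 of the estate.

The entire ₹18,720,000 passes to the descendants.
That amount (₹18,720,000) is divided into 4 shares of ₹4,680,000: Zane takes ₹4,680,000; Bruno's ₹4,680,000 share passes to Bruno's issue; Cormac's ₹4,680,000 share passes to Cormac's issue; Verity's ₹4,680,000 share passes to Verity's issue.
Bruno's share (₹4,680,000) is divided into 3 shares of ₹1,560,000: Kenji and Jana each take ₹1,560,000; Xander's ₹1,560,000 share passes to Xander's issue.
Xander's share (₹1,560,000) is divided into 3 shares of ₹520,000: Xiulan, Elio, and Quentin each take ₹520,000.
Cormac's share (₹4,680,000) is divided into 3 shares of ₹1,560,000: Ulla and Efua each take ₹1,560,000; Varun's ₹1,560,000 share passes to Varun's issue.
Varun's share (₹1,560,000) passes entirely to Greta.
Verity's share (₹4,680,000) is divided into 4 shares of ₹1,170,000: Gemma, Yannick, and Yolanda each take ₹1,170,000; Ansel's ₹1,170,000 share passes to Ansel's issue.
Ansel's share (₹1,170,000) is divided into 2 shares of ₹585,000: Briar and Lena each take ₹585,000.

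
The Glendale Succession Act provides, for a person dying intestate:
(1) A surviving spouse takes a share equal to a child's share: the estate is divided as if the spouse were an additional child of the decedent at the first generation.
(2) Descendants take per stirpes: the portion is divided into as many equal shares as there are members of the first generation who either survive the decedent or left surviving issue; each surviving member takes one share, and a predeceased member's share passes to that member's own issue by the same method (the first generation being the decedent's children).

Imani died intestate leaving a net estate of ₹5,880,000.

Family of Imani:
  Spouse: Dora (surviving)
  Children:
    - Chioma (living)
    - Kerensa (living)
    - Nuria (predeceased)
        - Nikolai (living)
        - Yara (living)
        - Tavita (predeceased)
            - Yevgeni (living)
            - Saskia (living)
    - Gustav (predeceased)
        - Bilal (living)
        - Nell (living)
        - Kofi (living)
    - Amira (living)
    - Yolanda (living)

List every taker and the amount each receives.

The spouse counts as an additional share at the children's level, so there are 7 primary shares of ₹840,000. Dora takes one such share (₹840,000).
The children's combined portion (₹5,040,000) is divided into 6 shares of ₹840,000: Chioma, Kerensa, Amira, and Yolanda each take ₹840,000; Nuria's ₹840,000 share passes to Nuria's issue; Gustav's ₹840,000 share passes to Gustav's issue.
Nuria's share (₹840,000) is divided into 3 shares of ₹280,000: Nikolai and Yara each take ₹280,000; Tavita's ₹280,000 share passes to Tavita's issue.
Tavita's share (₹280,000) is divided into 2 shares of ₹140,000: Yevgeni and Saskia each take ₹140,000.
Gustav's share (₹840,000) is divided into 3 shares of ₹280,000: Bilal, Nell, and Kofi each take ₹280,000.

Dora: ₹840,000; Chioma: ₹840,000; Kerensa: ₹840,000; Nikolai: ₹280,000; Yara: ₹280,000; Yevgeni: ₹140,000; Saskia: ₹140,000; Bilal: ₹280,000; Nell: ₹280,000; Kofi: ₹280,000; Amira: ₹840,000; Yolanda: ₹840,000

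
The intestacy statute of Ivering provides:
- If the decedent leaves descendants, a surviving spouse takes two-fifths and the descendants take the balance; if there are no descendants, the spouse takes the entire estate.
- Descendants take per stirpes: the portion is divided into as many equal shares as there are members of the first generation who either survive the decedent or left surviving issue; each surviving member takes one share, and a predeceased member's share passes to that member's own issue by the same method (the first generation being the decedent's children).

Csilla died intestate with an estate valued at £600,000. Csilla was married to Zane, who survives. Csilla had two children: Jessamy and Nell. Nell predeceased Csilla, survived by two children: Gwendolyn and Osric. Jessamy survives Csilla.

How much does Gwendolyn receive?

Gwendolyn receives £90,000.

Zane takes two-fifths of £600,000 = £240,000. The remaining £360,000 passes to the descendants.
The descendants' portion (£360,000) is divided into 2 shares of £180,000: Jessamy takes £180,000; Nell's £180,000 share passes to Nell's issue.
Nell's share (£180,000) is divided into 2 shares of £90,000: Gwendolyn and Osric each take £90,000.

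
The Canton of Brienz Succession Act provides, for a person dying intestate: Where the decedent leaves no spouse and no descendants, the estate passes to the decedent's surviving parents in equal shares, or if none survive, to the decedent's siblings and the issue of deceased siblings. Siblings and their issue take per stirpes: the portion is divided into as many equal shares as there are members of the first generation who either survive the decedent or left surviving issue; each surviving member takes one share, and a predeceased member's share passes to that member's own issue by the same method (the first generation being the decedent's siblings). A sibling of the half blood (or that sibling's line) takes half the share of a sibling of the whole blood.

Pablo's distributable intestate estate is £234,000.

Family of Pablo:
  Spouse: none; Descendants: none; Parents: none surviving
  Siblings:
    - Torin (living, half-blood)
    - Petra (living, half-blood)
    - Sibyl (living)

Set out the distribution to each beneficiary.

Torin: £58,500; Petra: £58,500; Sibyl: £117,000

The entire £234,000 passes to the siblings and their issue.
Counting each half-blood sibling's line as half a unit, there are 2 units in £234,000, so one unit is £117,000. Whole-blood lines (Sibyl) take £117,000 each; half-blood lines (Torin and Petra) take £58,500 each.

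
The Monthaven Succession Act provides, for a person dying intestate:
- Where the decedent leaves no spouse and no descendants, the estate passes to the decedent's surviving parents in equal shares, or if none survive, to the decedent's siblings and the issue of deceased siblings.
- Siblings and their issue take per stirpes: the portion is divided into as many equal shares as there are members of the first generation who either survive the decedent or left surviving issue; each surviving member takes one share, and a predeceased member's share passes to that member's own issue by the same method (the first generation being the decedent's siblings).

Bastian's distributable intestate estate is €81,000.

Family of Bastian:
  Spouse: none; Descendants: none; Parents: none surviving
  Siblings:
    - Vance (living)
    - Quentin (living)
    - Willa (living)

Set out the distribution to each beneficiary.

Vance: €27,000; Quentin: €27,000; Willa: €27,000

The entire €81,000 passes to the siblings and their issue.
That amount (€81,000) is divided into 3 shares of €27,000: Vance, Quentin, and Willa each take €27,000.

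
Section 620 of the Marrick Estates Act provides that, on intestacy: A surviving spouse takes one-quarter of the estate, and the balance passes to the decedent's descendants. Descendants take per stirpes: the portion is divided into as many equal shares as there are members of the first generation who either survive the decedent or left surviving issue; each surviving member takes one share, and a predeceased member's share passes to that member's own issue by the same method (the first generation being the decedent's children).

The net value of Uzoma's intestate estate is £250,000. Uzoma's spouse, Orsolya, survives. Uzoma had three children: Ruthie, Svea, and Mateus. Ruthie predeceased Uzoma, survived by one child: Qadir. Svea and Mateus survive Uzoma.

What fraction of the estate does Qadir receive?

Qadir receives 1/4 of the estate.

Orsolya takes one-quarter of £250,000 = £62,500. The remaining £187,500 passes to the descendants.
The descendants' portion (£187,500) is divided into 3 shares of £62,500: Svea and Mateus each take £62,500; Ruthie's £62,500 share passes to Ruthie's issue.
Ruthie's share (£62,500) passes entirely to Qadir.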